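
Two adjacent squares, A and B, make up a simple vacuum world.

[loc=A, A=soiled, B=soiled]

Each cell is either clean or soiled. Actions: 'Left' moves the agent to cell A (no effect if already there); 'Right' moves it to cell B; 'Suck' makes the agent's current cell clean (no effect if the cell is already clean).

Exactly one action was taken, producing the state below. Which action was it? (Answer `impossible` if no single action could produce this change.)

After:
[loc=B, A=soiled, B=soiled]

Right

try  Left: in A — A soiled, B soiled
try Right: in B — A soiled, B soiled  ← match
try  Suck: in A — A clean, B soiled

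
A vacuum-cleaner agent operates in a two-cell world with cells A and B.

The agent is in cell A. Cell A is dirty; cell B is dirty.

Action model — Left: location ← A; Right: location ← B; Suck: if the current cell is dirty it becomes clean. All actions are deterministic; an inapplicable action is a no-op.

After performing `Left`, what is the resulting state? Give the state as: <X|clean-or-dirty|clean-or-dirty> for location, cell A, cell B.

start: <A|dirty|dirty>
step 1/1 (Left): <A|dirty|dirty>

<A|dirty|dirty>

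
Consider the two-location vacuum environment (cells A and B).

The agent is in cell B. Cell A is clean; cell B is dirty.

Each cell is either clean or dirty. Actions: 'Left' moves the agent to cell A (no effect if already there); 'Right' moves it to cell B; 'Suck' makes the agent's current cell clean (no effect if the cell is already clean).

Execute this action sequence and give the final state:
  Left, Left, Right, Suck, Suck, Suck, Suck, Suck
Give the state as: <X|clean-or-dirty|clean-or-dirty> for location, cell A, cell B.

<B|clean|clean>

[1] after Left: <A|clean|dirty>
[2] after Left: <A|clean|dirty>
[3] after Right: <B|clean|dirty>
[4] after Suck: <B|clean|clean>
[5] after Suck: <B|clean|clean>
[6] after Suck: <B|clean|clean>
[7] after Suck: <B|clean|clean>
[8] after Suck: <B|clean|clean>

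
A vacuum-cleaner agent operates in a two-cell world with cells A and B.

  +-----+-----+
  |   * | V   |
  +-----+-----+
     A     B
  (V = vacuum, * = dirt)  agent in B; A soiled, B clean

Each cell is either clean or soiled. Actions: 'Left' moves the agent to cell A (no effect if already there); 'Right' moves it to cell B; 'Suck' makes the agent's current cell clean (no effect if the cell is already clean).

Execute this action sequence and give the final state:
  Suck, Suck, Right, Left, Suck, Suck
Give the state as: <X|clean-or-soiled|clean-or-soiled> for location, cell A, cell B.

Suck (#1): <B|soiled|clean>
Suck (#2): <B|soiled|clean>
Right (#3): <B|soiled|clean>
Left (#4): <A|soiled|clean>
Suck (#5): <A|clean|clean>
Suck (#6): <A|clean|clean>

<A|clean|clean>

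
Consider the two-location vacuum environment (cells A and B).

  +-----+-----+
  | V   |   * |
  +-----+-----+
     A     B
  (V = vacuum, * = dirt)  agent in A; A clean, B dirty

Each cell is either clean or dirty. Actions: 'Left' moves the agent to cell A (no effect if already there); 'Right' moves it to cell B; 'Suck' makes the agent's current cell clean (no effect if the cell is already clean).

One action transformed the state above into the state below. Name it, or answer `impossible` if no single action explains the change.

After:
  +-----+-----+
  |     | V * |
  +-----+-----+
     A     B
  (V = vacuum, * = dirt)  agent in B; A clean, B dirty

Right

try  Left: <A|clean|dirty>
try Right: <B|clean|dirty>  ← match
try  Suck: <A|clean|dirty>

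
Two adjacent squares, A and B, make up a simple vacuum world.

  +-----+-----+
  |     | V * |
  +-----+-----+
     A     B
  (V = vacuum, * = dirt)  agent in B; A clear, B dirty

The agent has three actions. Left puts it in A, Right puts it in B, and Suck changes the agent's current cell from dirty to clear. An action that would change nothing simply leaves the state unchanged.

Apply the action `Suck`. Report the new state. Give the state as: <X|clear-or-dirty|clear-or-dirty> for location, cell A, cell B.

<B|clear|clear>

start: <B|clear|dirty>
1. Suck → <B|clear|clear>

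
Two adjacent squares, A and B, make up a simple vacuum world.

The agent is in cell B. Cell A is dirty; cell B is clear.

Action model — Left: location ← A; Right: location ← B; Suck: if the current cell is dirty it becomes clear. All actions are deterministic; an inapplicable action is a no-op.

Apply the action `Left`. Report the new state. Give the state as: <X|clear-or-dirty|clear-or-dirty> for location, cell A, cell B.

<A|dirty|clear>

start: <B|dirty|clear>
1) do Left; now <A|dirty|clear>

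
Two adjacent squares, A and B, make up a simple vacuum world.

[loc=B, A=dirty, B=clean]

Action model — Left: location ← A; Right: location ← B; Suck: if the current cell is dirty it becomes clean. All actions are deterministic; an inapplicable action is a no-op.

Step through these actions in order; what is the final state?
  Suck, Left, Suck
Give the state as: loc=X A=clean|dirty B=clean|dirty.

[1] after Suck: loc=B A=dirty B=clean
[2] after Left: loc=A A=dirty B=clean
[3] after Suck: loc=A A=clean B=clean

loc=A A=clean B=clean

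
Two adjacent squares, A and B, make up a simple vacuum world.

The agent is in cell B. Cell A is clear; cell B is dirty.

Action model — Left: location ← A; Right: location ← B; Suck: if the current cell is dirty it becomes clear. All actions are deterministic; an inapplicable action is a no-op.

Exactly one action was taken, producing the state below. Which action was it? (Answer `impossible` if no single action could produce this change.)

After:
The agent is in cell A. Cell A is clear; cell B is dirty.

Left

try  Left: <A|clear|dirty>  ← match
try Right: <B|clear|dirty>
try  Suck: <B|clear|clear>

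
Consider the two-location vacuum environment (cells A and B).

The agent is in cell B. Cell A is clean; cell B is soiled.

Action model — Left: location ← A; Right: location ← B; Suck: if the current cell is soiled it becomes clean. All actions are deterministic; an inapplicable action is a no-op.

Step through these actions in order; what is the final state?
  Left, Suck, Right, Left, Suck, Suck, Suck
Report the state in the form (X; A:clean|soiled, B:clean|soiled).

(A; A:clean, B:soiled)

1. Left → (A; A:clean, B:soiled)
2. Suck → (A; A:clean, B:soiled)
3. Right → (B; A:clean, B:soiled)
4. Left → (A; A:clean, B:soiled)
5. Suck → (A; A:clean, B:soiled)
6. Suck → (A; A:clean, B:soiled)
7. Suck → (A; A:clean, B:soiled)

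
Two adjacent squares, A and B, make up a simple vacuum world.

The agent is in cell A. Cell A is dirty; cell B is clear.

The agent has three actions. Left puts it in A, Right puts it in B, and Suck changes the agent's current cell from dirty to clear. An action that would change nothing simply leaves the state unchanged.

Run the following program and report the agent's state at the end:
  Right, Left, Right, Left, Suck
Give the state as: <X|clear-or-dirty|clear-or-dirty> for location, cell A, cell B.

<A|clear|clear>

step 1/5 (Right): <B|dirty|clear>
step 2/5 (Left): <A|dirty|clear>
step 3/5 (Right): <B|dirty|clear>
step 4/5 (Left): <A|dirty|clear>
step 5/5 (Suck): <A|clear|clear>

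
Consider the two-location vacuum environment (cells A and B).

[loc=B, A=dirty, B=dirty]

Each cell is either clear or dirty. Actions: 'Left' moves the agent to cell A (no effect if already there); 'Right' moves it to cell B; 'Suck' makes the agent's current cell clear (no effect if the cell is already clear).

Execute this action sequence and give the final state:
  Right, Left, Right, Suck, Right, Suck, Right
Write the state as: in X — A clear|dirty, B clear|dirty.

in B — A dirty, B clear

t=1 Right ⇒ in B — A dirty, B dirty
t=2 Left ⇒ in A — A dirty, B dirty
t=3 Right ⇒ in B — A dirty, B dirty
t=4 Suck ⇒ in B — A dirty, B clear
t=5 Right ⇒ in B — A dirty, B clear
t=6 Suck ⇒ in B — A dirty, B clear
t=7 Right ⇒ in B — A dirty, B clear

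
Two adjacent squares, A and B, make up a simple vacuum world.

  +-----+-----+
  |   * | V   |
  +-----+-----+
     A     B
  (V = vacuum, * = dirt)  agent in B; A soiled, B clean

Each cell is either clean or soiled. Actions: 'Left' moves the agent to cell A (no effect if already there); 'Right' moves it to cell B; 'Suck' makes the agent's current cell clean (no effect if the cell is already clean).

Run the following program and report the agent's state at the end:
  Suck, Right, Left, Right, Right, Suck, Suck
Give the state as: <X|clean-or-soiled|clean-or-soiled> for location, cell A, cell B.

<B|soiled|clean>

step 1/7 (Suck): <B|soiled|clean>
step 2/7 (Right): <B|soiled|clean>
step 3/7 (Left): <A|soiled|clean>
step 4/7 (Right): <B|soiled|clean>
step 5/7 (Right): <B|soiled|clean>
step 6/7 (Suck): <B|soiled|clean>
step 7/7 (Suck): <B|soiled|clean>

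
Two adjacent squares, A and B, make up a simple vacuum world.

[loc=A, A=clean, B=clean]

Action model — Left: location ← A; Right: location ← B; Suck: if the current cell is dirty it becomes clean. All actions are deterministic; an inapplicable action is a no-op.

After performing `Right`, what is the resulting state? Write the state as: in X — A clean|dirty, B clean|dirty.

in B — A clean, B clean

start: in A — A clean, B clean
1. Right → in B — A clean, B clean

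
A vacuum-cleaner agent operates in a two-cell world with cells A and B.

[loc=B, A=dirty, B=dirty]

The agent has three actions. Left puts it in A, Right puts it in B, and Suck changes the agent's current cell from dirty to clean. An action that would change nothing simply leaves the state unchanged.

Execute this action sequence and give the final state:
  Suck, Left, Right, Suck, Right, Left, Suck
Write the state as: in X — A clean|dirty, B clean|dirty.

in A — A clean, B clean

1) do Suck; now in B — A dirty, B clean
2) do Left; now in A — A dirty, B clean
3) do Right; now in B — A dirty, B clean
4) do Suck; now in B — A dirty, B clean
5) do Right; now in B — A dirty, B clean
6) do Left; now in A — A dirty, B clean
7) do Suck; now in A — A clean, B clean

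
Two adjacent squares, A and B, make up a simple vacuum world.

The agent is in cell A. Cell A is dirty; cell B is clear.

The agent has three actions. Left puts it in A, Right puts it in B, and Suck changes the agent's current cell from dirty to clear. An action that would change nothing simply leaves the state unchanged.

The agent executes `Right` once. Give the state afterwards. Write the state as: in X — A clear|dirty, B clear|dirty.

in B — A dirty, B clear

start: in A — A dirty, B clear
1. Right → in B — A dirty, B clear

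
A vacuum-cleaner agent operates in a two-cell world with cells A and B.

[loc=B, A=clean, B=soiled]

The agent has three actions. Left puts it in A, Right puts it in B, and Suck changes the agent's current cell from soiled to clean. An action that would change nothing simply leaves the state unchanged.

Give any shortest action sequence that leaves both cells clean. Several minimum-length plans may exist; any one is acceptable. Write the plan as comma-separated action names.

1. Suck → in B — A clean, B clean
min 1: B is soiled, one Suck

Suck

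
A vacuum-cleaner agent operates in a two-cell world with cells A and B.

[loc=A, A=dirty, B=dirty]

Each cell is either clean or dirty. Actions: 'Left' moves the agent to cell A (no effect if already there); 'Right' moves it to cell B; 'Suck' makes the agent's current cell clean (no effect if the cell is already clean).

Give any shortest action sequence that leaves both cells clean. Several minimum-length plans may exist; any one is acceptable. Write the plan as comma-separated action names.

Suck, Right, Suck

1. Suck → (A; A:clean, B:dirty)
2. Right → (B; A:clean, B:dirty)
3. Suck → (B; A:clean, B:clean)
min 3: Suck A + move + Suck B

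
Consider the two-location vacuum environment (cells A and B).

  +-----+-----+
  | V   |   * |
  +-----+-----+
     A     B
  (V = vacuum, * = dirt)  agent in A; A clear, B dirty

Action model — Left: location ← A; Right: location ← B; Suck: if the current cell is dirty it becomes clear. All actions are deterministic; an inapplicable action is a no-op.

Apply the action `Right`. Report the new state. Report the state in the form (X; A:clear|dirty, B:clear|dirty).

(B; A:clear, B:dirty)

start: (A; A:clear, B:dirty)
step 1/1 (Right): (B; A:clear, B:dirty)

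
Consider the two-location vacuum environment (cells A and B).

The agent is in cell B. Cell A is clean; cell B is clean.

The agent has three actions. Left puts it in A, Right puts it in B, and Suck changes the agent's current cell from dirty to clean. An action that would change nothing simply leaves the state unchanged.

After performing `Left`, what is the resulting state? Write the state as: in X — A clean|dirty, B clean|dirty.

start: in B — A clean, B clean
[1] after Left: in A — A clean, B clean

in A — A clean, B clean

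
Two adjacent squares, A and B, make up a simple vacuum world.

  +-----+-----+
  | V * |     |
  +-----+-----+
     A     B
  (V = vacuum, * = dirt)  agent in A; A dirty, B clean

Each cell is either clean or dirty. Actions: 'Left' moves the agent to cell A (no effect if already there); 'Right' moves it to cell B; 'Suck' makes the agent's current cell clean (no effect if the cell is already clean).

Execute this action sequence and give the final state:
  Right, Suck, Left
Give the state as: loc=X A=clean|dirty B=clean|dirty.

loc=A A=dirty B=clean

step 1/3 (Right): loc=B A=dirty B=clean
step 2/3 (Suck): loc=B A=dirty B=clean
step 3/3 (Left): loc=A A=dirty B=clean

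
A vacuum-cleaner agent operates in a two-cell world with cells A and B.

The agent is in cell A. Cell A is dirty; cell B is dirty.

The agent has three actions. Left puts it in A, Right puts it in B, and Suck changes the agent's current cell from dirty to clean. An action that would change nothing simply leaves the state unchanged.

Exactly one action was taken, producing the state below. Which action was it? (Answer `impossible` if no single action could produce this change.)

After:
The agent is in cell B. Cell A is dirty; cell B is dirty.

Right

try  Left: <A|dirty|dirty>
try Right: <B|dirty|dirty>  ← match
try  Suck: <A|clean|dirty>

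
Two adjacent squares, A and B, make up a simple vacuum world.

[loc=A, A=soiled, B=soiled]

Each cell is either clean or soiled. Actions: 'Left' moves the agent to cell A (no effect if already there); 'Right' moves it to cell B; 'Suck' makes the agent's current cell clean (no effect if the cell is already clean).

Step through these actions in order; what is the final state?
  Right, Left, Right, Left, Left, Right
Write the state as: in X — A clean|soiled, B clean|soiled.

in B — A soiled, B soiled

step 1/6 (Right): in B — A soiled, B soiled
step 2/6 (Left): in A — A soiled, B soiled
step 3/6 (Right): in B — A soiled, B soiled
step 4/6 (Left): in A — A soiled, B soiled
step 5/6 (Left): in A — A soiled, B soiled
step 6/6 (Right): in B — A soiled, B soiled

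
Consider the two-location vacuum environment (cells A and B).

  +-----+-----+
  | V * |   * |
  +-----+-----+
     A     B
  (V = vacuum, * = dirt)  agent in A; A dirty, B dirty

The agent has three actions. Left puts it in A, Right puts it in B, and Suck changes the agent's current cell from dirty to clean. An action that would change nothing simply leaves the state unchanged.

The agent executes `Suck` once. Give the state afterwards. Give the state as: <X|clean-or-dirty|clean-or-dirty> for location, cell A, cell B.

start: <A|dirty|dirty>
Suck (#1): <A|clean|dirty>

<A|clean|dirty>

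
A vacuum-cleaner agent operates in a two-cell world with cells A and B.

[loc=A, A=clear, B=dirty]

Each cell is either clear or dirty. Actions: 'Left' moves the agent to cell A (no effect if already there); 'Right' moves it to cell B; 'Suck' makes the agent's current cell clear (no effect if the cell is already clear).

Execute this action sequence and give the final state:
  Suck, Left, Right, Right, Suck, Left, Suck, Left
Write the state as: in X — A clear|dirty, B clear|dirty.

1. Suck → in A — A clear, B dirty
2. Left → in A — A clear, B dirty
3. Right → in B — A clear, B dirty
4. Right → in B — A clear, B dirty
5. Suck → in B — A clear, B clear
6. Left → in A — A clear, B clear
7. Suck → in A — A clear, B clear
8. Left → in A — A clear, B clear

in A — A clear, B clear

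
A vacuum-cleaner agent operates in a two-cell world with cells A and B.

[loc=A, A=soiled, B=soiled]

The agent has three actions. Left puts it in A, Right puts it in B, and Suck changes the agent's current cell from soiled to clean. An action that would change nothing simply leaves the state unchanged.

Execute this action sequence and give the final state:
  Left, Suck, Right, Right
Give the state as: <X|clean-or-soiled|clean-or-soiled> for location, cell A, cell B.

1. Left → <A|soiled|soiled>
2. Suck → <A|clean|soiled>
3. Right → <B|clean|soiled>
4. Right → <B|clean|soiled>

<B|clean|soiled>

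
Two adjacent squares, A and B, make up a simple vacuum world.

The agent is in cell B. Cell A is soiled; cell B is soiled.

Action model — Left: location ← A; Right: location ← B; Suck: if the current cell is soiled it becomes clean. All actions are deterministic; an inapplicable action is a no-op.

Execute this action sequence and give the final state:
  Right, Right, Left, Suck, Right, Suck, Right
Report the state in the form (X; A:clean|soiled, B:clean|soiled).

(B; A:clean, B:clean)

Right (#1): (B; A:soiled, B:soiled)
Right (#2): (B; A:soiled, B:soiled)
Left (#3): (A; A:soiled, B:soiled)
Suck (#4): (A; A:clean, B:soiled)
Right (#5): (B; A:clean, B:soiled)
Suck (#6): (B; A:clean, B:clean)
Right (#7): (B; A:clean, B:clean)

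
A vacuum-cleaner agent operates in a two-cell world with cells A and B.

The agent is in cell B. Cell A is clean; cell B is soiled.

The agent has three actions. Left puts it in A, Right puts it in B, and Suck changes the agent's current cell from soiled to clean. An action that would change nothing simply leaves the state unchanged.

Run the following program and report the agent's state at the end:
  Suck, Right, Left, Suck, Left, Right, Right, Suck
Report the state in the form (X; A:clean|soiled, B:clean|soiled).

(B; A:clean, B:clean)

step 1/8 (Suck): (B; A:clean, B:clean)
step 2/8 (Right): (B; A:clean, B:clean)
step 3/8 (Left): (A; A:clean, B:clean)
step 4/8 (Suck): (A; A:clean, B:clean)
step 5/8 (Left): (A; A:clean, B:clean)
step 6/8 (Right): (B; A:clean, B:clean)
step 7/8 (Right): (B; A:clean, B:clean)
step 8/8 (Suck): (B; A:clean, B:clean)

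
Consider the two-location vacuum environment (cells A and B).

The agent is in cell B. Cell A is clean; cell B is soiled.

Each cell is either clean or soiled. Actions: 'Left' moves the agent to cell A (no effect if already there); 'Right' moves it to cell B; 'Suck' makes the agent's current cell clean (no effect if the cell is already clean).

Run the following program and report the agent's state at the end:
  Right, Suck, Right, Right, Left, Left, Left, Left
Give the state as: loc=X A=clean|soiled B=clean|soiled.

step 1/8 (Right): loc=B A=clean B=soiled
step 2/8 (Suck): loc=B A=clean B=clean
step 3/8 (Right): loc=B A=clean B=clean
step 4/8 (Right): loc=B A=clean B=clean
step 5/8 (Left): loc=A A=clean B=clean
step 6/8 (Left): loc=A A=clean B=clean
step 7/8 (Left): loc=A A=clean B=clean
step 8/8 (Left): loc=A A=clean B=clean

loc=A A=clean B=clean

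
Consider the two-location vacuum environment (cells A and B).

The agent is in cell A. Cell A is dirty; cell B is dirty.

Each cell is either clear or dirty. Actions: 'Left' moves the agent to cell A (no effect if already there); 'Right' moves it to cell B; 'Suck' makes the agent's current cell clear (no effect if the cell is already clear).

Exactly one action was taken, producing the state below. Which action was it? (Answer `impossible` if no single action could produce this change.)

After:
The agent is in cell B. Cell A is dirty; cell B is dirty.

Right

try  Left: in A — A dirty, B dirty
try Right: in B — A dirty, B dirty  ← match
try  Suck: in A — A clear, B dirty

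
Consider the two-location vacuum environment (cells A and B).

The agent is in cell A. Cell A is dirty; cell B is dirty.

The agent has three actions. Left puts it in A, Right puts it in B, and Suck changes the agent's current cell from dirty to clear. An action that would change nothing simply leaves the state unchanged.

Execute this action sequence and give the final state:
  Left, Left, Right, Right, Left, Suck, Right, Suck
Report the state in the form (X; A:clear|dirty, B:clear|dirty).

(B; A:clear, B:clear)

t=1 Left ⇒ (A; A:dirty, B:dirty)
t=2 Left ⇒ (A; A:dirty, B:dirty)
t=3 Right ⇒ (B; A:dirty, B:dirty)
t=4 Right ⇒ (B; A:dirty, B:dirty)
t=5 Left ⇒ (A; A:dirty, B:dirty)
t=6 Suck ⇒ (A; A:clear, B:dirty)
t=7 Right ⇒ (B; A:clear, B:dirty)
t=8 Suck ⇒ (B; A:clear, B:clear)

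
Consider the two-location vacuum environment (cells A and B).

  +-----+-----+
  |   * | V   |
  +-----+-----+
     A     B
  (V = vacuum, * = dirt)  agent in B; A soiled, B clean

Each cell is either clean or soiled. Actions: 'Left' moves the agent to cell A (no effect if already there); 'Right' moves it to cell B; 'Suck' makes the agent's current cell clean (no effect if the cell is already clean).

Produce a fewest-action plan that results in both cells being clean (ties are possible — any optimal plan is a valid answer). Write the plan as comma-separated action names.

Left, Suck

Left (#1): loc=A A=soiled B=clean
Suck (#2): loc=A A=clean B=clean
min 2: go A then Suck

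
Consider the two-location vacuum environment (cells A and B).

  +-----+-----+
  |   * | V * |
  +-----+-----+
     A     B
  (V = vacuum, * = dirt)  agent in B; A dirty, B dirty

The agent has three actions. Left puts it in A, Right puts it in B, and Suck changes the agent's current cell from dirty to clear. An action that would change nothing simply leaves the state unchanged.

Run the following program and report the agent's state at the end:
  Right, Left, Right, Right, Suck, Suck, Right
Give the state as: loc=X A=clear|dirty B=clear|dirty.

loc=B A=dirty B=clear

t=1 Right ⇒ loc=B A=dirty B=dirty
t=2 Left ⇒ loc=A A=dirty B=dirty
t=3 Right ⇒ loc=B A=dirty B=dirty
t=4 Right ⇒ loc=B A=dirty B=dirty
t=5 Suck ⇒ loc=B A=dirty B=clear
t=6 Suck ⇒ loc=B A=dirty B=clear
t=7 Right ⇒ loc=B A=dirty B=clear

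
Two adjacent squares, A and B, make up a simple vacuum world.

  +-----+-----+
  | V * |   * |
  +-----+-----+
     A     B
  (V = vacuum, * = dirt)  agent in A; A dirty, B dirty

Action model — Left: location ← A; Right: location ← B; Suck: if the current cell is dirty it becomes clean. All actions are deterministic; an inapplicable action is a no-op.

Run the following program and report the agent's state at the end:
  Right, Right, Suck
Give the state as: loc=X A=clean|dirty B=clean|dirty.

step 1/3 (Right): loc=B A=dirty B=dirty
step 2/3 (Right): loc=B A=dirty B=dirty
step 3/3 (Suck): loc=B A=dirty B=clean

loc=B A=dirty B=clean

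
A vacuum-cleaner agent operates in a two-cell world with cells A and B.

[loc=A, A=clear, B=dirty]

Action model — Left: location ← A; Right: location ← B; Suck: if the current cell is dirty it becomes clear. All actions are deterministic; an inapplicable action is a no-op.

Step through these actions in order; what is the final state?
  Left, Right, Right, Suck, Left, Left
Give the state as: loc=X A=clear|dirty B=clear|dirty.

loc=A A=clear B=clear

Left (#1): loc=A A=clear B=dirty
Right (#2): loc=B A=clear B=dirty
Right (#3): loc=B A=clear B=dirty
Suck (#4): loc=B A=clear B=clear
Left (#5): loc=A A=clear B=clear
Left (#6): loc=A A=clear B=clear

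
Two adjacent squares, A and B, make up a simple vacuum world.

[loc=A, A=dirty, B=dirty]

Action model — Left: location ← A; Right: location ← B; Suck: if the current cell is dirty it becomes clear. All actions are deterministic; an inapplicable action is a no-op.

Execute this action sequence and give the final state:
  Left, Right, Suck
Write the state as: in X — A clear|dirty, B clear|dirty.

in B — A dirty, B clear

[1] after Left: in A — A dirty, B dirty
[2] after Right: in B — A dirty, B dirty
[3] after Suck: in B — A dirty, B clear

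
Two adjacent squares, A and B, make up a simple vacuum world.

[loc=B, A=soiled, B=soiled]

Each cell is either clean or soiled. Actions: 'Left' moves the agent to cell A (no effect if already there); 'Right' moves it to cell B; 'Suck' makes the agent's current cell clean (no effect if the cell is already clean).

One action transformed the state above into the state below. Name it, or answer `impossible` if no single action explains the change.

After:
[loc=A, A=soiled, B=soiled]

try  Left: loc=A A=soiled B=soiled  ← match
try Right: loc=B A=soiled B=soiled
try  Suck: loc=B A=soiled B=clean

Left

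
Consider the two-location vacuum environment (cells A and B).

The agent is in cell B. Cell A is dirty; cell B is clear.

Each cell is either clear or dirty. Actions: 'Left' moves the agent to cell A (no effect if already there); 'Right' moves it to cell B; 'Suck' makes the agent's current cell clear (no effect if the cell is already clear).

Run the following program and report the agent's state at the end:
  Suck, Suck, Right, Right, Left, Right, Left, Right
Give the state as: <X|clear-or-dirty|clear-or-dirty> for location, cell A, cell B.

[1] after Suck: <B|dirty|clear>
[2] after Suck: <B|dirty|clear>
[3] after Right: <B|dirty|clear>
[4] after Right: <B|dirty|clear>
[5] after Left: <A|dirty|clear>
[6] after Right: <B|dirty|clear>
[7] after Left: <A|dirty|clear>
[8] after Right: <B|dirty|clear>

<B|dirty|clear>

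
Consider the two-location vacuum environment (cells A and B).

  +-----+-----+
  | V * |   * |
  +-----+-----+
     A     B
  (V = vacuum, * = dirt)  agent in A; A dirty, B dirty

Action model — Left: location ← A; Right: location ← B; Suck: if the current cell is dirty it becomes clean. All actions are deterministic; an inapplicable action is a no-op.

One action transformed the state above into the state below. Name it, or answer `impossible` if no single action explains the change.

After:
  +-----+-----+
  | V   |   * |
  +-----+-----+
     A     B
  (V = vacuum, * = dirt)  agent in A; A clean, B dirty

try  Left: in A — A dirty, B dirty
try Right: in B — A dirty, B dirty
try  Suck: in A — A clean, B dirty  ← match

Suck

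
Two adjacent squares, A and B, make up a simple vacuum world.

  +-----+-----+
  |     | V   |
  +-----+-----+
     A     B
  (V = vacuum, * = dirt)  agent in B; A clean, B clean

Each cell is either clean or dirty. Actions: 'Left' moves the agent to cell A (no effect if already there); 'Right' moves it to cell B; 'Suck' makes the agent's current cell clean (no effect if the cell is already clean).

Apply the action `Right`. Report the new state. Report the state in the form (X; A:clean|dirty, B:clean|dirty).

start: (B; A:clean, B:clean)
1) do Right; now (B; A:clean, B:clean)

(B; A:clean, B:clean)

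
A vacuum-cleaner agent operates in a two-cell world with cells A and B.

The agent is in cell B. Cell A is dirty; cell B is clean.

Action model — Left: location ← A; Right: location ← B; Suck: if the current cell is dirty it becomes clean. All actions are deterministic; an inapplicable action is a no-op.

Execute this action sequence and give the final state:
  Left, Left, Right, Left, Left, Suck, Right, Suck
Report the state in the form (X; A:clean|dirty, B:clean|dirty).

(B; A:clean, B:clean)

step 1/8 (Left): (A; A:dirty, B:clean)
step 2/8 (Left): (A; A:dirty, B:clean)
step 3/8 (Right): (B; A:dirty, B:clean)
step 4/8 (Left): (A; A:dirty, B:clean)
step 5/8 (Left): (A; A:dirty, B:clean)
step 6/8 (Suck): (A; A:clean, B:clean)
step 7/8 (Right): (B; A:clean, B:clean)
step 8/8 (Suck): (B; A:clean, B:clean)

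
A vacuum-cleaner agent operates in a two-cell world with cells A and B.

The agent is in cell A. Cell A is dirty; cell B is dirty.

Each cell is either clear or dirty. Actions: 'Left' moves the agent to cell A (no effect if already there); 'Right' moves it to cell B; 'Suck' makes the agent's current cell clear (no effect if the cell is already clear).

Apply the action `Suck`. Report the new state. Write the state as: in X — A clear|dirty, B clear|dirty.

start: in A — A dirty, B dirty
t=1 Suck ⇒ in A — A clear, B dirty

in A — A clear, B dirty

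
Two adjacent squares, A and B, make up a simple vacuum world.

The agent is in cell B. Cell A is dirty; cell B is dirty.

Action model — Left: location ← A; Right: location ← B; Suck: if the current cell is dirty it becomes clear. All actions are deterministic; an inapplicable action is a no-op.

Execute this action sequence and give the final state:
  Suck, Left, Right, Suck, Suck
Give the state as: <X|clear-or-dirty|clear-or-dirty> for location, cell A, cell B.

1. Suck → <B|dirty|clear>
2. Left → <A|dirty|clear>
3. Right → <B|dirty|clear>
4. Suck → <B|dirty|clear>
5. Suck → <B|dirty|clear>

<B|dirty|clear>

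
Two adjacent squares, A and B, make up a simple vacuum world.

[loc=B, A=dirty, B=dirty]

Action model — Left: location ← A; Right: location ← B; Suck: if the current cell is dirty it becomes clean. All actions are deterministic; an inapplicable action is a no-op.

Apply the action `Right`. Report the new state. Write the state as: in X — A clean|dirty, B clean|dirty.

in B — A dirty, B dirty

start: in B — A dirty, B dirty
step 1/1 (Right): in B — A dirty, B dirty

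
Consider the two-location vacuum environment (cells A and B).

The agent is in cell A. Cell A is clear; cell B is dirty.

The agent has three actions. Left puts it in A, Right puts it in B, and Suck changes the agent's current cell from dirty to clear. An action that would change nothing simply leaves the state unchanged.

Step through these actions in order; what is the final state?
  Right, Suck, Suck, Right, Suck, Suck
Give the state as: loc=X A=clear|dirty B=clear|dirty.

1. Right → loc=B A=clear B=dirty
2. Suck → loc=B A=clear B=clear
3. Suck → loc=B A=clear B=clear
4. Right → loc=B A=clear B=clear
5. Suck → loc=B A=clear B=clear
6. Suck → loc=B A=clear B=clear

loc=B A=clear B=clear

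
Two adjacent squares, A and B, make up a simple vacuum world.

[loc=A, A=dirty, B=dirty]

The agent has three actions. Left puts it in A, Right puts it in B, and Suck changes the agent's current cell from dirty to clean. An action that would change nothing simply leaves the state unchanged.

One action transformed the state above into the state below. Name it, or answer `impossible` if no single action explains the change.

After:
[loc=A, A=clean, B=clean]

impossible

try  Left: (A; A:dirty, B:dirty)
try Right: (B; A:dirty, B:dirty)
try  Suck: (A; A:clean, B:dirty)
no single action produces the after-state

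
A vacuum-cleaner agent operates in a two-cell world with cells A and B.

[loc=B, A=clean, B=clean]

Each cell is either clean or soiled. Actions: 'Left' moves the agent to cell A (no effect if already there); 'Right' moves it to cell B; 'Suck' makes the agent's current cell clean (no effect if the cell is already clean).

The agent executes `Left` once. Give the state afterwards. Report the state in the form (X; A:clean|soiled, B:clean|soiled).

start: (B; A:clean, B:clean)
Left (#1): (A; A:clean, B:clean)

(A; A:clean, B:clean)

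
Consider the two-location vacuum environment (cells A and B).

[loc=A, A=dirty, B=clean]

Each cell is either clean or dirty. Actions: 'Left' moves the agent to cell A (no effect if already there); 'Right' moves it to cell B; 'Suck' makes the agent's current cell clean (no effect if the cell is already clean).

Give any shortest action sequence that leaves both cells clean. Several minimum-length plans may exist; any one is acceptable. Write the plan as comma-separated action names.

step 1/1 (Suck): <A|clean|clean>
min 1: A is dirty, one Suck

Suck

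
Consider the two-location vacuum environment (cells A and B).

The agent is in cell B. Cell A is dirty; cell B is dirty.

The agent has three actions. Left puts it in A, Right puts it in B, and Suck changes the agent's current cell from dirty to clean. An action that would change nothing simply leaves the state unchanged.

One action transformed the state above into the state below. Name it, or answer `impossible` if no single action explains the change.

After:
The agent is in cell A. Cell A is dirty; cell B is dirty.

try  Left: in A — A dirty, B dirty  ← match
try Right: in B — A dirty, B dirty
try  Suck: in B — A dirty, B clean

Left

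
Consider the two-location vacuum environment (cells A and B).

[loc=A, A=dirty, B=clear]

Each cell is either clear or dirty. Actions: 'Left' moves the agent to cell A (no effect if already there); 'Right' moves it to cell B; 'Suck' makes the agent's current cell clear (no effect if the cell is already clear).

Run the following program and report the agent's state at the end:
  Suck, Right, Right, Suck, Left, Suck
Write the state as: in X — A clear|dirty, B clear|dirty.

[1] after Suck: in A — A clear, B clear
[2] after Right: in B — A clear, B clear
[3] after Right: in B — A clear, B clear
[4] after Suck: in B — A clear, B clear
[5] after Left: in A — A clear, B clear
[6] after Suck: in A — A clear, B clear

in A — A clear, B clear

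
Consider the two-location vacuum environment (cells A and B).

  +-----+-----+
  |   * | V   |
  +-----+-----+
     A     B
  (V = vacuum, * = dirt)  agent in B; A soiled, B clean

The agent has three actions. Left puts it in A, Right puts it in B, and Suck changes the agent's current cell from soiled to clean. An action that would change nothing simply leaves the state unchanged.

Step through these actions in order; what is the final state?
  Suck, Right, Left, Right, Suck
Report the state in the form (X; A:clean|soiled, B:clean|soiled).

1) do Suck; now (B; A:soiled, B:clean)
2) do Right; now (B; A:soiled, B:clean)
3) do Left; now (A; A:soiled, B:clean)
4) do Right; now (B; A:soiled, B:clean)
5) do Suck; now (B; A:soiled, B:clean)

(B; A:soiled, B:clean)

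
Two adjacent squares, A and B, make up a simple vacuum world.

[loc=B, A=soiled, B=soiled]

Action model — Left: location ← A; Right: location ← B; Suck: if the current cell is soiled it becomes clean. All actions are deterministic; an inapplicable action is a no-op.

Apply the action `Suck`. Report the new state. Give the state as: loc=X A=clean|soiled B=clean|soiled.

loc=B A=soiled B=clean

start: loc=B A=soiled B=soiled
Suck (#1): loc=B A=soiled B=clean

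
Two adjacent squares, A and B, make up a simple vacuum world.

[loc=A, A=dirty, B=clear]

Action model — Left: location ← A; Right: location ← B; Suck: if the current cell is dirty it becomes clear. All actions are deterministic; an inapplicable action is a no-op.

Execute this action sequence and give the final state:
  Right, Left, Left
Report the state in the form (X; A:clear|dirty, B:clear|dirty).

1. Right → (B; A:dirty, B:clear)
2. Left → (A; A:dirty, B:clear)
3. Left → (A; A:dirty, B:clear)

(A; A:dirty, B:clear)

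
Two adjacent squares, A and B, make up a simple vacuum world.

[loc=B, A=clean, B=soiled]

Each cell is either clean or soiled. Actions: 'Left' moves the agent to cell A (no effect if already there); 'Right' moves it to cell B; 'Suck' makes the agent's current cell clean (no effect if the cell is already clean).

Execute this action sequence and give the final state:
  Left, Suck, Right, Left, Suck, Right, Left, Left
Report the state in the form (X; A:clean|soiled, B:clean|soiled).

step 1/8 (Left): (A; A:clean, B:soiled)
step 2/8 (Suck): (A; A:clean, B:soiled)
step 3/8 (Right): (B; A:clean, B:soiled)
step 4/8 (Left): (A; A:clean, B:soiled)
step 5/8 (Suck): (A; A:clean, B:soiled)
step 6/8 (Right): (B; A:clean, B:soiled)
step 7/8 (Left): (A; A:clean, B:soiled)
step 8/8 (Left): (A; A:clean, B:soiled)

(A; A:clean, B:soiled)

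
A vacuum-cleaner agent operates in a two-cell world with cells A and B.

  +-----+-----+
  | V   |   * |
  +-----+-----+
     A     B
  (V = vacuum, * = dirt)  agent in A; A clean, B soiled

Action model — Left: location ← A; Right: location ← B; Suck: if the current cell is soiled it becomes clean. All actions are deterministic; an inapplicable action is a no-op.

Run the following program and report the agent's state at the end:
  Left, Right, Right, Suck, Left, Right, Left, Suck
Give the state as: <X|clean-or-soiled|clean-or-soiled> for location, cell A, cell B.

[1] after Left: <A|clean|soiled>
[2] after Right: <B|clean|soiled>
[3] after Right: <B|clean|soiled>
[4] after Suck: <B|clean|clean>
[5] after Left: <A|clean|clean>
[6] after Right: <B|clean|clean>
[7] after Left: <A|clean|clean>
[8] after Suck: <A|clean|clean>

<A|clean|clean>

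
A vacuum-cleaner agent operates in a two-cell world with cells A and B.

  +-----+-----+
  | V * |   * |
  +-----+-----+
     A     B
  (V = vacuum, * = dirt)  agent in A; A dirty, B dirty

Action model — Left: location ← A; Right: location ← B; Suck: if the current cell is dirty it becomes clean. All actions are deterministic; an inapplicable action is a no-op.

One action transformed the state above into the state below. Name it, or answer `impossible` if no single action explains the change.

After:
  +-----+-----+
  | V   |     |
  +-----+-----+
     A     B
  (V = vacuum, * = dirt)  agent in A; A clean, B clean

impossible

try  Left: <A|dirty|dirty>
try Right: <B|dirty|dirty>
try  Suck: <A|clean|dirty>
no single action produces the after-state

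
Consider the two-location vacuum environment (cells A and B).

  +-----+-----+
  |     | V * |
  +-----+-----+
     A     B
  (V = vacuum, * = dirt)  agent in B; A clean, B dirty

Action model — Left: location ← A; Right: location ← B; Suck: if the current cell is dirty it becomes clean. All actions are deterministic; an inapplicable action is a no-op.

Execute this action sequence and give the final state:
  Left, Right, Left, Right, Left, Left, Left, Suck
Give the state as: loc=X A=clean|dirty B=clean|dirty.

loc=A A=clean B=dirty

Left (#1): loc=A A=clean B=dirty
Right (#2): loc=B A=clean B=dirty
Left (#3): loc=A A=clean B=dirty
Right (#4): loc=B A=clean B=dirty
Left (#5): loc=A A=clean B=dirty
Left (#6): loc=A A=clean B=dirty
Left (#7): loc=A A=clean B=dirty
Suck (#8): loc=A A=clean B=dirty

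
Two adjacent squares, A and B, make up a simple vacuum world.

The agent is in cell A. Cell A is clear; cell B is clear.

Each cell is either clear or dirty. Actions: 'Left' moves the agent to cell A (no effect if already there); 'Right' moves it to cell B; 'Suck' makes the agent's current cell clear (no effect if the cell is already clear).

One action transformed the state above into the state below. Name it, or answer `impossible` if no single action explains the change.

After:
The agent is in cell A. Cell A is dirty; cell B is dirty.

try  Left: (A; A:clear, B:clear)
try Right: (B; A:clear, B:clear)
try  Suck: (A; A:clear, B:clear)
no single action produces the after-state

impossible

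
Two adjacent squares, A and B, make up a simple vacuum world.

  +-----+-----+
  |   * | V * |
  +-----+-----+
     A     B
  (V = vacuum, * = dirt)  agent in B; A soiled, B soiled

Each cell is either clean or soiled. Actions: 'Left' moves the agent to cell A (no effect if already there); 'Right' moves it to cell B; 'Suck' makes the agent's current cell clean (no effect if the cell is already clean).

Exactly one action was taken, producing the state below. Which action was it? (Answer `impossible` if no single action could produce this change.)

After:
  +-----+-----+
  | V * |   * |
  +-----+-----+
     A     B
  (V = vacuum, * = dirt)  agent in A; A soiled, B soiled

try  Left: loc=A A=soiled B=soiled  ← match
try Right: loc=B A=soiled B=soiled
try  Suck: loc=B A=soiled B=clean

Left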